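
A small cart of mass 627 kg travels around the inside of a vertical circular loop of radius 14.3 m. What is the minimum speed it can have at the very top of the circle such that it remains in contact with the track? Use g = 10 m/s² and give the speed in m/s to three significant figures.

At the top, both weight mg and N point toward the centre: N + mg = mv²/r.
At minimum speed N → 0, so mg = mv_min²/r ⇒ v_min = √(g r) = √(10.0 × 14.3) = 11.96 m/s.

12.0 m/s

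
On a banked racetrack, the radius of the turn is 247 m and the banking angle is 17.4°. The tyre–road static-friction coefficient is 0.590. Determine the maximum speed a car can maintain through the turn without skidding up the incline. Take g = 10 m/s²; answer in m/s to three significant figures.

52.3 m/s

At the maximum speed, friction acts down the slope at its limiting value f = μN. Radially (horizontal, toward centre): N sinθ + μN cosθ = mv²/r. Vertically: N cosθ − μN sinθ = mg.
Dividing: v² = r g (sinθ + μcosθ)/(cosθ − μsinθ).
sinθ + μcosθ = 0.2990 + 0.590×0.9542 = 0.8620; cosθ − μsinθ = 0.9542 − 0.590×0.2990 = 0.7778.
v² = 247 × 10.0 × 0.8620/0.7778 = 2738 m²/s², so v = 52.32 m/s.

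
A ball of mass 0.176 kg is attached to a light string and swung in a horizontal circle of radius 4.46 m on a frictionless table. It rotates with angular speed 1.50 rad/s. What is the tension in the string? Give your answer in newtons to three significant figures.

1.77 N

v = ωr = 1.50 × 4.46 = 6.690 m/s.
The tension is the only horizontal force, so it supplies the full centripetal force: T = m v²/r = 0.176 × (6.690)²/4.46 = 0.176 × 44.76/4.46 = 1.766 N.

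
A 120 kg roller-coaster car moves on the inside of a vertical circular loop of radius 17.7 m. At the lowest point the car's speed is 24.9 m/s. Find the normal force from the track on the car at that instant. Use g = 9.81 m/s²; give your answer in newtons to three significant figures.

5380 N

At the lowest point, N points up (toward the centre) and the weight mg points down (away from the centre), so the net inward force is N − mg = mv²/r.
N = m(v²/r + g) = 120 × ((24.9)²/17.7 + 9.81) = 120 × (35.03 + 9.81) = 120 × 44.84 = 5381 N.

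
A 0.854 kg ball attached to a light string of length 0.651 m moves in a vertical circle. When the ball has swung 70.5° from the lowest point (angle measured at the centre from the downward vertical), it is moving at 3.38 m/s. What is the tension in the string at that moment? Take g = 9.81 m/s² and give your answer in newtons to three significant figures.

17.8 N

Take the radial direction toward the centre of the circle as positive. The component of the weight along the string toward the centre is −mg cos φ (φ measured from the bottom), so Newton's second law along the string gives T − mg cos φ = m v²/r.
cos 70.5° = 0.3338, so T = m(v²/r + g cos φ) = 0.854 × ((3.38)²/0.651 + 9.81 × 0.3338) = 0.854 × (17.55 + (3.275)) = 0.854 × 20.82 = 17.78 N.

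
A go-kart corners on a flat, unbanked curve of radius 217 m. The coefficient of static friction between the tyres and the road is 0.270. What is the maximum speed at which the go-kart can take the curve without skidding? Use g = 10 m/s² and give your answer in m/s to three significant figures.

The only inward force on a level bend is static friction, so at the limit f_s = μ_s N = μ_s m g = m v²/r.
Mass cancels: v_max = √(μ_s g r) = √(0.270 × 10.0 × 217) = √585.9 = 24.21 m/s.

24.2 m/s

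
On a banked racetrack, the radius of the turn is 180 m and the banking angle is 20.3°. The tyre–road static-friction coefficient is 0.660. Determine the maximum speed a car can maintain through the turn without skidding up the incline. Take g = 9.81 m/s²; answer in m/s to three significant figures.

At the maximum speed, friction acts down the slope at its limiting value f = μN. Radially (horizontal, toward centre): N sinθ + μN cosθ = mv²/r. Vertically: N cosθ − μN sinθ = mg.
Dividing: v² = r g (sinθ + μcosθ)/(cosθ − μsinθ).
sinθ + μcosθ = 0.3469 + 0.660×0.9379 = 0.9659; cosθ − μsinθ = 0.9379 − 0.660×0.3469 = 0.7089.
v² = 180 × 9.81 × 0.9659/0.7089 = 2406 m²/s², so v = 49.05 m/s.

49.1 m/s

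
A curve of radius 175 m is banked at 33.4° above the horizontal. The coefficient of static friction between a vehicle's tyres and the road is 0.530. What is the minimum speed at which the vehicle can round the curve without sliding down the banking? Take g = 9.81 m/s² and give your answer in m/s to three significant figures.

12.8 m/s

At the minimum speed, friction acts up the slope at its limiting value f = μN. Radially (horizontal, toward centre): N sinθ − μN cosθ = mv²/r. Vertically: N cosθ + μN sinθ = mg.
Dividing: v² = r g (sinθ − μcosθ)/(cosθ + μsinθ).
sinθ − μcosθ = 0.5505 − 0.530×0.8348 = 0.1080; cosθ + μsinθ = 0.8348 + 0.530×0.5505 = 1.127.
v² = 175 × 9.81 × 0.1080/1.127 = 164.6 m²/s², so v = 12.83 m/s.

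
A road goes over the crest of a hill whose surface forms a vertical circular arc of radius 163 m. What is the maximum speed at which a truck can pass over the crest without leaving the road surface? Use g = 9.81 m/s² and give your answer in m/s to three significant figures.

At the crest the centre of the circle is below the truck, so the net downward (centripetal) force is mg − N = mv²/r.
The truck leaves the road when N → 0, giving v_max = √(g r) = √(9.81 × 163) = 39.99 m/s.

40.0 m/s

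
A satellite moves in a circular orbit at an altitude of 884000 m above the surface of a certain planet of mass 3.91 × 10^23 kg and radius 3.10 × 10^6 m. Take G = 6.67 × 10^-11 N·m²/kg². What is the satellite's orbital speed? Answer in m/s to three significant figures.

2560 m/s

Orbital radius r = R + h = 3.10 × 10^6 + 884000 = 3.984 × 10^6 m.
Gravity supplies the centripetal force: G M m / r² = m v² / r, so v = √(GM/r).
v = √(6.67 × 10^-11 × 3.91 × 10^23 / 3.984 × 10^6) = √(6.546 × 10^6) = 2559 m/s.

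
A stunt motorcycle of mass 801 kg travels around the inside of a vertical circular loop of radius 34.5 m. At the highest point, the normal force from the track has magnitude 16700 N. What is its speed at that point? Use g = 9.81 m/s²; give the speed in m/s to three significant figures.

32.5 m/s

At the top, N + mg = mv²/r, so v = √(r(N/m + g)) = √(34.5 × (16700/801 + 9.81)) = √(34.5 × 30.66) = √1058 = 32.52 m/s.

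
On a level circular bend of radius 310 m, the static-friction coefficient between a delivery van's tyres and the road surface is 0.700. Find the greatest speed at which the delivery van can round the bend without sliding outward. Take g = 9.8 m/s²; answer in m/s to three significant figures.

On a flat curve, static friction is the only horizontal force, so it must supply the full centripetal force: μ_s m g = m v²/r.
Mass cancels: v_max = √(μ_s g r) = √(0.700 × 9.8 × 310) = √2127 = 46.12 m/s.

46.1 m/s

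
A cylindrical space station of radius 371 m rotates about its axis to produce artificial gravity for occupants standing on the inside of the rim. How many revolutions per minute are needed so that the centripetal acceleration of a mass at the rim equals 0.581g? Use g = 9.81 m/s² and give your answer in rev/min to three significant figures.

Require ω²r = 0.581g, so ω = √(0.581 × 9.81/371) = 0.1239 rad/s.
In rev/min: ω × 60/(2π) = 0.1239 × 60/(2π) = 1.184 rev/min.

1.18 rev/min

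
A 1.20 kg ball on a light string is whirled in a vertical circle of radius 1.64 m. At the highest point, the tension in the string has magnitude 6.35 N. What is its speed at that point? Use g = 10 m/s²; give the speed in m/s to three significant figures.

5.01 m/s

At the top, T + mg = mv²/r, so v = √(r(T/m + g)) = √(1.64 × (6.35/1.20 + 10.0)) = √(1.64 × 15.29) = √25.08 = 5.008 m/s.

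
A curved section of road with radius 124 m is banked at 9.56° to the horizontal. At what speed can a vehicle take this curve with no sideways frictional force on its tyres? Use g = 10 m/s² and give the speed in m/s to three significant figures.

14.5 m/s

On a frictionless banked curve, N sinθ = mv²/r and N cosθ = mg, so tanθ = v²/(rg).
v = √(r g tanθ) = √(124 × 10.0 × tan 9.56°) = √(124 × 10.0 × 0.1684) = √208.8 = 14.45 m/s.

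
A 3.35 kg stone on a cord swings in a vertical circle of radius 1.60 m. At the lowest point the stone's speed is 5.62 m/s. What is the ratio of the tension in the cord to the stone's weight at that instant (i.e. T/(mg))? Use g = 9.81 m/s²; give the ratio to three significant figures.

3.01

At the bottom, T − mg = mv²/r, so T = m(v²/r + g) and T/(mg) = v²/(rg) + 1 = (5.62)²/(1.60 × 9.81) + 1 = 2.012 + 1 = 3.012.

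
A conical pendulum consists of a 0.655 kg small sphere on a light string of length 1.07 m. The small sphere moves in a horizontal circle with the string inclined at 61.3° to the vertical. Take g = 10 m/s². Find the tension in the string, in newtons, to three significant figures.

Vertically the bob has no acceleration, so T cosθ = mg.
T = mg/cosθ = 0.655 × 10.0 / cos 61.3° = 6.550/0.4802 = 13.64 N.

13.6 N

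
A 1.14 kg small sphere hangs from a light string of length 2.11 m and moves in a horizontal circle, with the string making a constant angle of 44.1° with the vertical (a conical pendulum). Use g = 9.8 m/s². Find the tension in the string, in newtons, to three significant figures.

Vertically the bob has no acceleration, so T cosθ = mg.
T = mg/cosθ = 1.14 × 9.8 / cos 44.1° = 11.17/0.7181 = 15.56 N.

15.6 N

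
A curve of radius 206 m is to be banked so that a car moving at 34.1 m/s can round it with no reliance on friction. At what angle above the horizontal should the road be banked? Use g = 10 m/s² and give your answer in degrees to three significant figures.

For a frictionless banked turn: horizontally N sinθ = mv²/r and vertically N cosθ = mg.
Dividing: tanθ = v²/(r g) = (34.1)²/(206 × 10.0) = 1163/2060 = 0.5645.
θ = arctan(0.5645) = 29.44°.

29.4°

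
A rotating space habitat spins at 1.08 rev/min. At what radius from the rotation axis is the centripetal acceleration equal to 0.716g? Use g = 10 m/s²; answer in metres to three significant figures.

ω = 1.08 rev/min × 2π/60 = 0.1131 rad/s.
a_c = ω²r = 0.716g ⇒ r = 0.716 × 10.0 / (0.1131)² = 7.160/0.01279 = 559.8 m.

560 m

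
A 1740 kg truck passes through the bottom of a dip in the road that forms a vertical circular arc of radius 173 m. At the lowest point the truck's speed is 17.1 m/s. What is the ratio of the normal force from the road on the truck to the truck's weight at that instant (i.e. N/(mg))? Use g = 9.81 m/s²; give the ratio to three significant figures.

1.17

At the bottom, N − mg = mv²/r, so N = m(v²/r + g) and N/(mg) = v²/(rg) + 1 = (17.1)²/(173 × 9.81) + 1 = 0.1723 + 1 = 1.172.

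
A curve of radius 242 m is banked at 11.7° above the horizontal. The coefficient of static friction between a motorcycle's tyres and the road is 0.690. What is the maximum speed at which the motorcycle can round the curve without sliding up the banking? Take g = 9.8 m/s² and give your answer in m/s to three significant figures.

49.8 m/s

At the maximum speed, friction acts down the slope at its limiting value f = μN. Radially (horizontal, toward centre): N sinθ + μN cosθ = mv²/r. Vertically: N cosθ − μN sinθ = mg.
Dividing: v² = r g (sinθ + μcosθ)/(cosθ − μsinθ).
sinθ + μcosθ = 0.2028 + 0.690×0.9792 = 0.8785; cosθ − μsinθ = 0.9792 − 0.690×0.2028 = 0.8393.
v² = 242 × 9.8 × 0.8785/0.8393 = 2482 m²/s², so v = 49.82 m/s.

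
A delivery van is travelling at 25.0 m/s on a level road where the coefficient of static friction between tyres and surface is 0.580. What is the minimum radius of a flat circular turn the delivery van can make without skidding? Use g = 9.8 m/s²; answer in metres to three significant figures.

110 m

At the limit, μ_s m g = m v²/r, so r_min = v²/(μ_s g) = (25.0)²/(0.580 × 9.8) = 625.0/5.684 = 110.0 m.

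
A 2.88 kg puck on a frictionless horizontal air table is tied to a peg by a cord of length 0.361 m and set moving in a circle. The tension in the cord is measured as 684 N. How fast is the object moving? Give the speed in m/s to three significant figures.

T = m v²/r ⇒ v = √(T r / m) = √(684 × 0.361 / 2.88) = √85.74 = 9.259 m/s.

9.26 m/s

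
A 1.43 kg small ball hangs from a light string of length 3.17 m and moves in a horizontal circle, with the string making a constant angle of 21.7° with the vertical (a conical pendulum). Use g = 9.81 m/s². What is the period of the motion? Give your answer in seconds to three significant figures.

3.44 s

r = L sinθ = 1.172 m. From T sinθ = mω²r and T cosθ = mg: tanθ = ω²r/g, so ω² = g tanθ / r = g/(L cosθ).
ω = √(g/(L cosθ)) = √(9.81/(3.17 × 0.9291)) = √3.331 = 1.825 rad/s.
Period = 2π/ω = 3.443 s.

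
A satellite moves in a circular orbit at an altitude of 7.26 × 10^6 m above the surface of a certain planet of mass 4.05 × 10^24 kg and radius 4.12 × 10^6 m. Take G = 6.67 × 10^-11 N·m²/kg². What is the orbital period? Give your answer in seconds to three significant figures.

14700 s

r = R + h = 4.12 × 10^6 + 7.26 × 10^6 = 1.138 × 10^7 m. Gravity provides the centripetal force: G M m / r² = m v² / r ⇒ v = √(GM/r) = 4872 m/s.
T = 2πr/v = 2π × 1.138 × 10^7 / 4872 = 14680 s.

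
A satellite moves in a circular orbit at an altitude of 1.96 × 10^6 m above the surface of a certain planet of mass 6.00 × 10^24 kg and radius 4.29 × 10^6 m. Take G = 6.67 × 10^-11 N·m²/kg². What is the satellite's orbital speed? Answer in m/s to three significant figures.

Orbital radius r = R + h = 4.29 × 10^6 + 1.96 × 10^6 = 6.250 × 10^6 m.
Gravity supplies the centripetal force: G M m / r² = m v² / r, so v = √(GM/r).
v = √(6.67 × 10^-11 × 6.00 × 10^24 / 6.250 × 10^6) = √(6.403 × 10^7) = 8002 m/s.

8000 m/s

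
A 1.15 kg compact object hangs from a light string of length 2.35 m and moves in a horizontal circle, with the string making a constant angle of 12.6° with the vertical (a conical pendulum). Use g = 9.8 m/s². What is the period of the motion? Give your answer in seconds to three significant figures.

r = L sinθ = 0.5126 m. From T sinθ = mω²r and T cosθ = mg: tanθ = ω²r/g, so ω² = g tanθ / r = g/(L cosθ).
ω = √(g/(L cosθ)) = √(9.8/(2.35 × 0.9759)) = √4.273 = 2.067 rad/s.
Period = 2π/ω = 3.040 s.

3.04 s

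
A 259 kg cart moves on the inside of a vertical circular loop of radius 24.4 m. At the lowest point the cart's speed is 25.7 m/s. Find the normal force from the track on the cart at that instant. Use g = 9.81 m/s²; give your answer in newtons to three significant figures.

At the lowest point, N points up (toward the centre) and the weight mg points down (away from the centre), so the net inward force is N − mg = mv²/r.
N = m(v²/r + g) = 259 × ((25.7)²/24.4 + 9.81) = 259 × (27.07 + 9.81) = 259 × 36.88 = 9552 N.

9550 N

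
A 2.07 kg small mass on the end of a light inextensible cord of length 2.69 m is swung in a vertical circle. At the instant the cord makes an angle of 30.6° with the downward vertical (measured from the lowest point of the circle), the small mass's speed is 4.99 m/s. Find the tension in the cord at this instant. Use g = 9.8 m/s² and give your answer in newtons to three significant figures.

Take the radial direction toward the centre of the circle as positive. The component of the weight along the string toward the centre is −mg cos φ (φ measured from the bottom), so Newton's second law along the string gives T − mg cos φ = m v²/r.
cos 30.6° = 0.8607, so T = m(v²/r + g cos φ) = 2.07 × ((4.99)²/2.69 + 9.8 × 0.8607) = 2.07 × (9.257 + (8.435)) = 2.07 × 17.69 = 36.62 N.

36.6 N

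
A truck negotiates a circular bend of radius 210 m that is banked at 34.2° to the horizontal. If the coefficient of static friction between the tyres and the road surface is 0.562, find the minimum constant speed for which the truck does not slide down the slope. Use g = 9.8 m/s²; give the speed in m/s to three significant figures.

At the minimum speed, friction acts up the slope at its limiting value f = μN. Radially (horizontal, toward centre): N sinθ − μN cosθ = mv²/r. Vertically: N cosθ + μN sinθ = mg.
Dividing: v² = r g (sinθ − μcosθ)/(cosθ + μsinθ).
sinθ − μcosθ = 0.5621 − 0.562×0.8271 = 0.09726; cosθ + μsinθ = 0.8271 + 0.562×0.5621 = 1.143.
v² = 210 × 9.8 × 0.09726/1.143 = 175.1 m²/s², so v = 13.23 m/s.

13.2 m/s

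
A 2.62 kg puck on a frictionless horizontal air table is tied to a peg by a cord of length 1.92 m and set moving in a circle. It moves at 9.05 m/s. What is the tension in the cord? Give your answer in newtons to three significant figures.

112 N

The tension is the only horizontal force, so it supplies the full centripetal force: T = m v²/r = 2.62 × (9.050)²/1.92 = 2.62 × 81.90/1.92 = 111.8 N.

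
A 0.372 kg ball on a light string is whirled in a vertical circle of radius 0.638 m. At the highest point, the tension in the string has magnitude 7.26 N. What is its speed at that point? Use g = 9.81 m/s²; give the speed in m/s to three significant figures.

At the top, T + mg = mv²/r, so v = √(r(T/m + g)) = √(0.638 × (7.26/0.372 + 9.81)) = √(0.638 × 29.33) = √18.71 = 4.326 m/s.

4.33 m/s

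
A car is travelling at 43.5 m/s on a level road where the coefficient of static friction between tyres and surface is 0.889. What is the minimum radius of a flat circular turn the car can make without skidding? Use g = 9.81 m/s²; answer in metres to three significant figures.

At the limit, μ_s m g = m v²/r, so r_min = v²/(μ_s g) = (43.5)²/(0.889 × 9.81) = 1892/8.721 = 217.0 m.

217 m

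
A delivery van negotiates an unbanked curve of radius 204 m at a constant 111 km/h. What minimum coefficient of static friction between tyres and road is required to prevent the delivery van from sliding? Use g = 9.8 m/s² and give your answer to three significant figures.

0.476

v = 111/3.6 = 30.83 m/s.
Friction provides the centripetal force: μ_s m g = m v²/r, so μ_s = v²/(g r) = (30.83)²/(9.8 × 204) = 950.7/1999 = 0.4755.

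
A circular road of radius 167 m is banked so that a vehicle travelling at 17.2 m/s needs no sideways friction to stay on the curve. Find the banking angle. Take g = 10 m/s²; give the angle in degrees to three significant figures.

10.0°

With no friction, the horizontal component of the normal force provides the centripetal force: N sinθ = mv²/r, while N cosθ = mg vertically.
Dividing: tanθ = v²/(r g) = (17.2)²/(167 × 10.0) = 295.8/1670 = 0.1771.
θ = arctan(0.1771) = 10.05°.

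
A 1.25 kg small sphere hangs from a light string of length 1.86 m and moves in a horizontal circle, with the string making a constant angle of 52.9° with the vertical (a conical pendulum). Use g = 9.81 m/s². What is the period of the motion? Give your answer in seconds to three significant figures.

r = L sinθ = 1.484 m. From T sinθ = mω²r and T cosθ = mg: tanθ = ω²r/g, so ω² = g tanθ / r = g/(L cosθ).
ω = √(g/(L cosθ)) = √(9.81/(1.86 × 0.6032)) = √8.744 = 2.957 rad/s.
Period = 2π/ω = 2.125 s.

2.12 s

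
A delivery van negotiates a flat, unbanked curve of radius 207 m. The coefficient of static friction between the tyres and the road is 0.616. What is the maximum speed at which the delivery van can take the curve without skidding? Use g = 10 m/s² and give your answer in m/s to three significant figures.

35.7 m/s

Friction provides the centripetal force on a flat curve. At maximum speed it is at its limiting value: μ_s m g = m v²/r.
Mass cancels: v_max = √(μ_s g r) = √(0.616 × 10.0 × 207) = √1275 = 35.71 m/s.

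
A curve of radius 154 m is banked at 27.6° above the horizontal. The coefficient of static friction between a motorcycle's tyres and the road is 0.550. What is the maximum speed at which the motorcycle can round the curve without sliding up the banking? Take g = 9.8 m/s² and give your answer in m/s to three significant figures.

47.7 m/s

At the maximum speed, friction acts down the slope at its limiting value f = μN. Radially (horizontal, toward centre): N sinθ + μN cosθ = mv²/r. Vertically: N cosθ − μN sinθ = mg.
Dividing: v² = r g (sinθ + μcosθ)/(cosθ − μsinθ).
sinθ + μcosθ = 0.4633 + 0.550×0.8862 = 0.9507; cosθ − μsinθ = 0.8862 − 0.550×0.4633 = 0.6314.
v² = 154 × 9.8 × 0.9507/0.6314 = 2272 m²/s², so v = 47.67 m/s.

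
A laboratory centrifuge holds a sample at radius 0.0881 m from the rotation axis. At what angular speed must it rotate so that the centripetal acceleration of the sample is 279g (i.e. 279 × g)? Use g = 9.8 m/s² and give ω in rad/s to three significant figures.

176 rad/s

Centripetal acceleration a_c = ω²r. Setting ω²r = 279g:
ω = √(279g / r) = √(279 × 9.8 / 0.0881) = √31040 = 176.2 rad/s.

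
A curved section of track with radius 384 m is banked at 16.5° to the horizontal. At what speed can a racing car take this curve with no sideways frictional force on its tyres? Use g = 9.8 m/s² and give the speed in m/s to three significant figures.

On a frictionless banked curve, N sinθ = mv²/r and N cosθ = mg, so tanθ = v²/(rg).
v = √(r g tanθ) = √(384 × 9.8 × tan 16.5°) = √(384 × 9.8 × 0.2962) = √1115 = 33.39 m/s.

33.4 m/s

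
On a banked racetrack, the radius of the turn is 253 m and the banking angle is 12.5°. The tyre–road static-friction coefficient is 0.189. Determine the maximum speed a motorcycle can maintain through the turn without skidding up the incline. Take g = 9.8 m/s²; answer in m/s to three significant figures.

At the maximum speed, friction acts down the slope at its limiting value f = μN. Radially (horizontal, toward centre): N sinθ + μN cosθ = mv²/r. Vertically: N cosθ − μN sinθ = mg.
Dividing: v² = r g (sinθ + μcosθ)/(cosθ − μsinθ).
sinθ + μcosθ = 0.2164 + 0.189×0.9763 = 0.4010; cosθ − μsinθ = 0.9763 − 0.189×0.2164 = 0.9354.
v² = 253 × 9.8 × 0.4010/0.9354 = 1063 m²/s², so v = 32.60 m/s.

32.6 m/s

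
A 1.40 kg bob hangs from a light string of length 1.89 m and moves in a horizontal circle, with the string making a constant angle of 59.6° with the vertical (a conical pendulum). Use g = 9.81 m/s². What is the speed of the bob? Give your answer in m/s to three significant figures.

The radius of the circle is r = L sinθ = 1.89 × sin 59.6° = 1.630 m.
Horizontally T sinθ = mv²/r and vertically T cosθ = mg, so tanθ = v²/(rg).
v = √(r g tanθ) = √(1.630 × 9.81 × 1.704) = √27.26 = 5.221 m/s.

5.22 m/s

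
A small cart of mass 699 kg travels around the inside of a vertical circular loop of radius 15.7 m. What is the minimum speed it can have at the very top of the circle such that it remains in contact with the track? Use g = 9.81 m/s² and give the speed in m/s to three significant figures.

12.4 m/s

At the highest point the centre is directly below, so both the weight and N act inward: N + mg = mv²/r.
At minimum speed N → 0, so mg = mv_min²/r ⇒ v_min = √(g r) = √(9.81 × 15.7) = 12.41 m/s.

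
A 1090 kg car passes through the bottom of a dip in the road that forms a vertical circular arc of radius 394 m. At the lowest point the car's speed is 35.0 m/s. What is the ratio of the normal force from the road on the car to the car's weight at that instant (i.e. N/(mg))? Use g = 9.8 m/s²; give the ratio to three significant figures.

1.32

At the bottom, N − mg = mv²/r, so N = m(v²/r + g) and N/(mg) = v²/(rg) + 1 = (35.0)²/(394 × 9.8) + 1 = 0.3173 + 1 = 1.317.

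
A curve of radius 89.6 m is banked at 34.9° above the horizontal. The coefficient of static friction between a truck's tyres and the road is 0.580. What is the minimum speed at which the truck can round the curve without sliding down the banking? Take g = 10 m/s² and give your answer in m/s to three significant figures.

At the minimum speed, friction acts up the slope at its limiting value f = μN. Radially (horizontal, toward centre): N sinθ − μN cosθ = mv²/r. Vertically: N cosθ + μN sinθ = mg.
Dividing: v² = r g (sinθ − μcosθ)/(cosθ + μsinθ).
sinθ − μcosθ = 0.5721 − 0.580×0.8202 = 0.09646; cosθ + μsinθ = 0.8202 + 0.580×0.5721 = 1.152.
v² = 89.6 × 10.0 × 0.09646/1.152 = 75.02 m²/s², so v = 8.662 m/s.

8.66 m/s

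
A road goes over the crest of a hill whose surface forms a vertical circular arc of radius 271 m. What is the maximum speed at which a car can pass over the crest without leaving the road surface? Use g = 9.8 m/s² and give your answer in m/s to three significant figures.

At the crest the centre of the circle is below the car, so the net downward (centripetal) force is mg − N = mv²/r.
The car leaves the road when N → 0, giving v_max = √(g r) = √(9.8 × 271) = 51.53 m/s.

51.5 m/s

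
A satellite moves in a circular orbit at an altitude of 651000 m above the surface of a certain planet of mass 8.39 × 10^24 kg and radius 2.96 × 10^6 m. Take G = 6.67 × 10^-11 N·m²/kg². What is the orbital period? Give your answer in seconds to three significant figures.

1820 s

r = R + h = 2.96 × 10^6 + 651000 = 3.611 × 10^6 m. Gravity provides the centripetal force: G M m / r² = m v² / r ⇒ v = √(GM/r) = 12450 m/s.
T = 2πr/v = 2π × 3.611 × 10^6 / 12450 = 1823 s.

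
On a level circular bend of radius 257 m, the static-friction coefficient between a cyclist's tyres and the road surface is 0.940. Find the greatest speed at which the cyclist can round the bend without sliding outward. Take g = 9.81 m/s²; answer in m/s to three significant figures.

48.7 m/s

Friction provides the centripetal force on a flat curve. At maximum speed it is at its limiting value: μ_s m g = m v²/r.
Mass cancels: v_max = √(μ_s g r) = √(0.940 × 9.81 × 257) = √2370 = 48.68 m/s.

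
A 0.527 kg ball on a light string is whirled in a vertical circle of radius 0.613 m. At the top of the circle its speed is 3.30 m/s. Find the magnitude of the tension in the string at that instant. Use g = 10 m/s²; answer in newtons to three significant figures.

At the top, both T and the weight mg point inward (toward the centre), so T + mg = mv²/r.
T = m(v²/r − g) = 0.527 × ((3.30)²/0.613 − 10.0) = 0.527 × (17.77 − 10.0) = 0.527 × 7.765 = 4.092 N.

4.09 N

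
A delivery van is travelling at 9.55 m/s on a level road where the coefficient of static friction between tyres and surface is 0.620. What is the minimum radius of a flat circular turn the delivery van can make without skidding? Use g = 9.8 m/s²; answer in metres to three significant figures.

15.0 m

At the limit, μ_s m g = m v²/r, so r_min = v²/(μ_s g) = (9.55)²/(0.620 × 9.8) = 91.20/6.076 = 15.01 m.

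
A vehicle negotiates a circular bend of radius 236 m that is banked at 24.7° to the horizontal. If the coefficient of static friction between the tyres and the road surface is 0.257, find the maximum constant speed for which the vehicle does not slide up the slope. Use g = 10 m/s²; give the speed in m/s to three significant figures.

43.8 m/s

At the maximum speed, friction acts down the slope at its limiting value f = μN. Radially (horizontal, toward centre): N sinθ + μN cosθ = mv²/r. Vertically: N cosθ − μN sinθ = mg.
Dividing: v² = r g (sinθ + μcosθ)/(cosθ − μsinθ).
sinθ + μcosθ = 0.4179 + 0.257×0.9085 = 0.6514; cosθ − μsinθ = 0.9085 − 0.257×0.4179 = 0.8011.
v² = 236 × 10.0 × 0.6514/0.8011 = 1919 m²/s², so v = 43.80 m/s.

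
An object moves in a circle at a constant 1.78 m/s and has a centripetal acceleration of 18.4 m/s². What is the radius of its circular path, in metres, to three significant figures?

0.172 m

a_c = v²/r ⇒ r = v²/a_c = (1.78)²/18.4 = 3.168/18.4 = 0.1722 m.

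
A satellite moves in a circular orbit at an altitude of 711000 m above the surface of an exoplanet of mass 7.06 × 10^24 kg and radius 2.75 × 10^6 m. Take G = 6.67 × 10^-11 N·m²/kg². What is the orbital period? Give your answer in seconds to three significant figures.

1860 s

r = R + h = 2.75 × 10^6 + 711000 = 3.461 × 10^6 m. Gravity provides the centripetal force: G M m / r² = m v² / r ⇒ v = √(GM/r) = 11660 m/s.
T = 2πr/v = 2π × 3.461 × 10^6 / 11660 = 1864 s.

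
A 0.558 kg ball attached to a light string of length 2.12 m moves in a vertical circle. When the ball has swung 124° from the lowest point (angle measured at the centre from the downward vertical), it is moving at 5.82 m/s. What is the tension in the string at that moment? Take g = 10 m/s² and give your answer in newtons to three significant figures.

5.80 N

Take the radial direction toward the centre of the circle as positive. The component of the weight along the string toward the centre is −mg cos φ (φ measured from the bottom), so Newton's second law along the string gives T − mg cos φ = m v²/r.
cos 124° = -0.5592, so T = m(v²/r + g cos φ) = 0.558 × ((5.82)²/2.12 + 10.0 × -0.5592) = 0.558 × (15.98 + (-5.592)) = 0.558 × 10.39 = 5.795 N.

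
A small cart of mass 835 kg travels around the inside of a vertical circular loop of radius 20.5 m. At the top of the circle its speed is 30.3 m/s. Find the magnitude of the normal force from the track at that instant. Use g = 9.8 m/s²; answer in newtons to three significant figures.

29200 N

At the top, both N and the weight mg point inward (toward the centre), so N + mg = mv²/r.
N = m(v²/r − g) = 835 × ((30.3)²/20.5 − 9.8) = 835 × (44.78 − 9.8) = 835 × 34.98 = 29210 N.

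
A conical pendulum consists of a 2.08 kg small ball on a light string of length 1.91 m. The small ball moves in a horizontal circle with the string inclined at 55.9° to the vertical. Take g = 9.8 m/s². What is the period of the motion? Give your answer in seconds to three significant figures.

2.08 s

r = L sinθ = 1.582 m. From T sinθ = mω²r and T cosθ = mg: tanθ = ω²r/g, so ω² = g tanθ / r = g/(L cosθ).
ω = √(g/(L cosθ)) = √(9.8/(1.91 × 0.5606)) = √9.152 = 3.025 rad/s.
Period = 2π/ω = 2.077 s.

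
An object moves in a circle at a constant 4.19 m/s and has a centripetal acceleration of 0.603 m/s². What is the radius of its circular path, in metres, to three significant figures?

a_c = v²/r ⇒ r = v²/a_c = (4.19)²/0.603 = 17.56/0.603 = 29.11 m.

29.1 m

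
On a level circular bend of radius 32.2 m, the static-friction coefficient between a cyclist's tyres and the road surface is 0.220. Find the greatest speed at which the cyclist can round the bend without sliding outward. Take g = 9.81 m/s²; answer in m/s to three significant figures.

Friction provides the centripetal force on a flat curve. At maximum speed it is at its limiting value: μ_s m g = m v²/r.
Mass cancels: v_max = √(μ_s g r) = √(0.220 × 9.81 × 32.2) = √69.49 = 8.336 m/s.

8.34 m/s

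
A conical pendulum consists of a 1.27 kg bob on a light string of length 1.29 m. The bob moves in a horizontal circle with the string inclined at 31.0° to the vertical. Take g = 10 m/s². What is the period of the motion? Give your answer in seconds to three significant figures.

2.09 s

r = L sinθ = 0.6644 m. From T sinθ = mω²r and T cosθ = mg: tanθ = ω²r/g, so ω² = g tanθ / r = g/(L cosθ).
ω = √(g/(L cosθ)) = √(10.0/(1.29 × 0.8572)) = √9.044 = 3.007 rad/s.
Period = 2π/ω = 2.089 s.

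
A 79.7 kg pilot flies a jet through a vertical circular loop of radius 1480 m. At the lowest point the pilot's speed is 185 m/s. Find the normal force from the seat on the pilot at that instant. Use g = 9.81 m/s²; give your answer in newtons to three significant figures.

2620 N

At the lowest point, N points up (toward the centre) and the weight mg points down (away from the centre), so the net inward force is N − mg = mv²/r.
N = m(v²/r + g) = 79.7 × ((185)²/1480 + 9.81) = 79.7 × (23.12 + 9.81) = 79.7 × 32.94 = 2625 N.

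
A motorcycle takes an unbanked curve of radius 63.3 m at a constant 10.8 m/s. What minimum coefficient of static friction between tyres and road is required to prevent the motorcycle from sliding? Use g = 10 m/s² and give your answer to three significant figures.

Friction provides the centripetal force: μ_s m g = m v²/r, so μ_s = v²/(g r) = (10.80)²/(10.0 × 63.3) = 116.6/633.0 = 0.1843.

0.184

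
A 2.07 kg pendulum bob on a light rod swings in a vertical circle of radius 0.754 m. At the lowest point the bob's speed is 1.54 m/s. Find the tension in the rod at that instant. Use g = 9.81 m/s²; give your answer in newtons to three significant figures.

At the lowest point, T points up (toward the centre) and the weight mg points down (away from the centre), so the net inward force is T − mg = mv²/r.
T = m(v²/r + g) = 2.07 × ((1.54)²/0.754 + 9.81) = 2.07 × (3.145 + 9.81) = 2.07 × 12.96 = 26.82 N.

26.8 N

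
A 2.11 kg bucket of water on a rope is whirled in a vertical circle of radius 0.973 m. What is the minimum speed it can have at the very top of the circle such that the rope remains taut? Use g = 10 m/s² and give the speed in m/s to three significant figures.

At the highest point the centre is directly below, so both the weight and T act inward: T + mg = mv²/r.
At minimum speed T → 0, so mg = mv_min²/r ⇒ v_min = √(g r) = √(10.0 × 0.973) = 3.119 m/s.

3.12 m/s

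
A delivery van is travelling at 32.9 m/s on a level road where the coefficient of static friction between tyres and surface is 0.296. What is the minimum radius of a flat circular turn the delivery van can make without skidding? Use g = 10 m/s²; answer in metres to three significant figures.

366 m

At the limit, μ_s m g = m v²/r, so r_min = v²/(μ_s g) = (32.9)²/(0.296 × 10.0) = 1082/2.960 = 365.7 m.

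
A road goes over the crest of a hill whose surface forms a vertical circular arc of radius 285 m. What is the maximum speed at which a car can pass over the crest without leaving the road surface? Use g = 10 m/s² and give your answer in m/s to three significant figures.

53.4 m/s

At the crest the centre of the circle is below the car, so the net downward (centripetal) force is mg − N = mv²/r.
The car leaves the road when N → 0, giving v_max = √(g r) = √(10.0 × 285) = 53.39 m/s.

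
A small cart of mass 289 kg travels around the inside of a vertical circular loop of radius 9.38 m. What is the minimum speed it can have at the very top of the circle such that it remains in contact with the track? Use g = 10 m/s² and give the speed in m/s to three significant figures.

At the highest point the centre is directly below, so both the weight and N act inward: N + mg = mv²/r.
At minimum speed N → 0, so mg = mv_min²/r ⇒ v_min = √(g r) = √(10.0 × 9.38) = 9.685 m/s.

9.69 m/s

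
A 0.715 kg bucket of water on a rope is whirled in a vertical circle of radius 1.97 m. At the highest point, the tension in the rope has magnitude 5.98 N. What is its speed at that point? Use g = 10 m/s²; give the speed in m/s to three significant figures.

At the top, T + mg = mv²/r, so v = √(r(T/m + g)) = √(1.97 × (5.98/0.715 + 10.0)) = √(1.97 × 18.36) = √36.18 = 6.015 m/s.

6.01 m/s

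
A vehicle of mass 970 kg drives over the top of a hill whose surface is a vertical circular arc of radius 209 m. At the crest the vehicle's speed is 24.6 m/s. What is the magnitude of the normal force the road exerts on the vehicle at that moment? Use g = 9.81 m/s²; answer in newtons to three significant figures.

6710 N

At the crest the centripetal acceleration points downward (toward the centre of the arc), so mg − N = mv²/r.
N = m(g − v²/r) = 970 × (9.81 − (24.6)²/209) = 970 × (9.81 − 2.896) = 970 × 6.914 = 6707 N.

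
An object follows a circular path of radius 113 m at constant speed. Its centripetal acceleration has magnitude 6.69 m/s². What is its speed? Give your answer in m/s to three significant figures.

27.5 m/s

a_c = v²/r ⇒ v = √(a_c · r) = √(6.69 × 113) = √756.0 = 27.49 m/s.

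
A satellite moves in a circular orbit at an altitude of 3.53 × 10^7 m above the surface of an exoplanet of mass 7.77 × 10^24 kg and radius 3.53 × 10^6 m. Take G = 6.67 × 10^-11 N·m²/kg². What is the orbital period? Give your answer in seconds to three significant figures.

r = R + h = 3.53 × 10^6 + 3.53 × 10^7 = 3.883 × 10^7 m. Gravity provides the centripetal force: G M m / r² = m v² / r ⇒ v = √(GM/r) = 3653 m/s.
T = 2πr/v = 2π × 3.883 × 10^7 / 3653 = 66780 s.

66800 s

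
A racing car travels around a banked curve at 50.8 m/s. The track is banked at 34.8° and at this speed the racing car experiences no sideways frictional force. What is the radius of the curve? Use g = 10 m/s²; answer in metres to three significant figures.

Frictionless banking: tanθ = v²/(rg), so r = v²/(g tanθ).
r = (50.8)²/(10.0 × tan 34.8°) = 2581/(10.0 × 0.6950) = 2581/6.950 = 371.3 m.

371 m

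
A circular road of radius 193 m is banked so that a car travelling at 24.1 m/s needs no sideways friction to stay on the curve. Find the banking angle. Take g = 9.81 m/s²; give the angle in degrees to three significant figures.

With no friction, the horizontal component of the normal force provides the centripetal force: N sinθ = mv²/r, while N cosθ = mg vertically.
Dividing: tanθ = v²/(r g) = (24.1)²/(193 × 9.81) = 580.8/1893 = 0.3068.
θ = arctan(0.3068) = 17.05°.

17.1°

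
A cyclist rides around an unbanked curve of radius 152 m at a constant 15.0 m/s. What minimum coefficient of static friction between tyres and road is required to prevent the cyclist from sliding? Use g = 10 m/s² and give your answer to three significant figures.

0.148

Friction provides the centripetal force: μ_s m g = m v²/r, so μ_s = v²/(g r) = (15.00)²/(10.0 × 152) = 225.0/1520 = 0.1480.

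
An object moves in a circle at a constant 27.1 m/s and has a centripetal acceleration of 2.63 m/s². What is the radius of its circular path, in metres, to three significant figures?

279 m

a_c = v²/r ⇒ r = v²/a_c = (27.1)²/2.63 = 734.4/2.63 = 279.2 m.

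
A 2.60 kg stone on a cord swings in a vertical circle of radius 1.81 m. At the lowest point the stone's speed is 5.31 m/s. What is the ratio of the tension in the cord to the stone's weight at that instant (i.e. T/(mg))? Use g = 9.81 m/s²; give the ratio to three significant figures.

At the bottom, T − mg = mv²/r, so T = m(v²/r + g) and T/(mg) = v²/(rg) + 1 = (5.31)²/(1.81 × 9.81) + 1 = 1.588 + 1 = 2.588.

2.59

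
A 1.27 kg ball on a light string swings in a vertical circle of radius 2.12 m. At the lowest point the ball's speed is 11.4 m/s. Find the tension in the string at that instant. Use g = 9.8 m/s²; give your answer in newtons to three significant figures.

At the lowest point, T points up (toward the centre) and the weight mg points down (away from the centre), so the net inward force is T − mg = mv²/r.
T = m(v²/r + g) = 1.27 × ((11.4)²/2.12 + 9.8) = 1.27 × (61.30 + 9.8) = 1.27 × 71.10 = 90.30 N.

90.3 N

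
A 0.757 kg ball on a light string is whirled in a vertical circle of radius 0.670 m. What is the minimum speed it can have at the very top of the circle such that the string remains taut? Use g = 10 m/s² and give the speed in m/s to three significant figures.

At the top, both weight mg and T point toward the centre: T + mg = mv²/r.
At minimum speed T → 0, so mg = mv_min²/r ⇒ v_min = √(g r) = √(10.0 × 0.670) = 2.588 m/s.

2.59 m/s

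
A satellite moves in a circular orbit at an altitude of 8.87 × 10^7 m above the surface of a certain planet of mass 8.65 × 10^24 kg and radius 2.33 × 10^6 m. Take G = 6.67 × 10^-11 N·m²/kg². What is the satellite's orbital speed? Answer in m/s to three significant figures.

Orbital radius r = R + h = 2.33 × 10^6 + 8.87 × 10^7 = 9.103 × 10^7 m.
Gravity supplies the centripetal force: G M m / r² = m v² / r, so v = √(GM/r).
v = √(6.67 × 10^-11 × 8.65 × 10^24 / 9.103 × 10^7) = √(6.338 × 10^6) = 2518 m/s.

2520 m/s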